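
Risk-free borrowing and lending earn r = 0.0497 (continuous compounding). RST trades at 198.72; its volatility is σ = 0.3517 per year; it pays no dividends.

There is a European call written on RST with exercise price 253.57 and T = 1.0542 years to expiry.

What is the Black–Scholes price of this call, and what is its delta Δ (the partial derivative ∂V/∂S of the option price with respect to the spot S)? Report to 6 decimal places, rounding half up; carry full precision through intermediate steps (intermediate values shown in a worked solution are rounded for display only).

price = 14.777301
Δ = 0.363415

σ√T = 0.3517·√1.0542 = 0.361105
d₁ = (ln(S/K) + (r+σ²/2)T) / (σ√T) = (ln(198.72/253.57) + (0.0497+0.3517²/2)·1.0542) / 0.361105 = (-0.243743 + 0.117592) / 0.361105 = -0.349346
d₂ = d₁ − σ√T = -0.349346 − 0.361105 = -0.710452
e^{−rT} = 0.948955
N(d₁) = 0.363415,  N(d₂) = 0.238712
Call price V = S·N(d₁) − K·e^{−rT}·N(d₂) = 72.217752 − 57.440451 = 14.777301
Δ = N(d₁) = 0.363415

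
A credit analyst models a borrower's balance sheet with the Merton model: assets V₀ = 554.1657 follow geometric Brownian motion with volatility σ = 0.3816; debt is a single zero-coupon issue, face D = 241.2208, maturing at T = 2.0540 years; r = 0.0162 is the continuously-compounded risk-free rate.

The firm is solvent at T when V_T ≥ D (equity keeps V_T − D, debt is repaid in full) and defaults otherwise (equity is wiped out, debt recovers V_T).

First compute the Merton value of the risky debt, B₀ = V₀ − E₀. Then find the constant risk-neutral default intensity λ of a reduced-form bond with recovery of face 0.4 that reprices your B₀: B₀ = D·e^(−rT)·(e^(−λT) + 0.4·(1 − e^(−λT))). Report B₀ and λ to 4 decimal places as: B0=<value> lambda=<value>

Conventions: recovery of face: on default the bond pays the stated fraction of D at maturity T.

Equity is a call on the firm's assets struck at D = 241.2208:
d₁ = [ln(V₀/D) + (r + σ²/2)T] / (σ√T)
   = [ln(554.1657/241.2208) + (0.0162 + 0.5·0.3816²)·2.0540] / (0.3816·√2.0540)
   = [0.831751 + 0.182825] / 0.546901 = 1.855137
d₂ = d₁ − σ√T = 1.855137 − 0.546901 = 1.308236
N(d₁) = 0.968212,  N(d₂) = 0.904603,  e^(−rT) = 0.967273
E₀ = V₀·N(d₁) − D·e^(−rT)·N(d₂)
   = 554.1657·0.968212 − 241.2208·0.967273·0.904603 = 325.481936
B₀ = V₀ − E₀ = 554.1657 − 325.481936 = 228.683764
e^(−λT) = (B₀·e^(rT)/D − 0.4)/(1 − 0.4) = (228.6838·1.033835/241.2208 − 0.4)/0.6 = 0.96683830
λ = −ln(0.96683830)/2.0540 = 0.016419

B0=228.6838 lambda=0.0164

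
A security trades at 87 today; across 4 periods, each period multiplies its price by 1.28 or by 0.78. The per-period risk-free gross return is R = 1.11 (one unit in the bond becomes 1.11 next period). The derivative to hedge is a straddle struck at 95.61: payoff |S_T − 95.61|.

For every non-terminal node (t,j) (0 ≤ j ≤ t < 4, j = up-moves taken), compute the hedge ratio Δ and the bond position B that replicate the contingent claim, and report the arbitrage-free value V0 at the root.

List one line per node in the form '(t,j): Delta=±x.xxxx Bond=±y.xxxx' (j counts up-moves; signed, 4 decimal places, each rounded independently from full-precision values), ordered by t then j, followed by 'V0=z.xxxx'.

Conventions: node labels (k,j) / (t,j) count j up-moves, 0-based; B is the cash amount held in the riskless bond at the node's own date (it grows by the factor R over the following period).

(0,0): Delta=0.5793 Bond=-15.8799
(1,0): Delta=-0.0267 Bond=23.4988
(1,1): Delta=0.7695 Bond=-38.8125
(2,0): Delta=-1.0000 Bond=77.5992
(2,1): Delta=0.2788 Bond=-0.4547
(2,2): Delta=0.9236 Bond=-65.0414
(3,0): Delta=-1.0000 Bond=86.1351
(3,1): Delta=-1.0000 Bond=86.1351
(3,2): Delta=0.6802 Bond=-45.1374
(3,3): Delta=1.0000 Bond=-86.1351
V0=34.5189

No-arbitrage ⇒ martingale measure with p* = (R−d)/(u−d) = 0.6600.
Expiry values: V(4,0)=63.4069, V(4,1)=42.7639, V(4,2)=8.8882, V(4,3)=46.7027, V(4,4)=137.9288
Node (3,0) S=41.2860: V=(p*·42.7639+(1−p*)·63.4069)/1.11=44.8491; Δ=(42.7639−63.4069)/(52.8461−32.2031)=-1.0000; B=V−Δ·S=86.1351
Node (3,1) S=67.7514: V=(p*·8.8882+(1−p*)·42.7639)/1.11=18.3837; Δ=(8.8882−42.7639)/(86.7218−52.8461)=-1.0000; B=V−Δ·S=86.1351
Node (3,2) S=111.1818: V=(p*·46.7027+(1−p*)·8.8882)/1.11=30.4917; Δ=(46.7027−8.8882)/(142.3127−86.7218)=0.6802; B=V−Δ·S=-45.1374
Node (3,3) S=182.4522: V=(p*·137.9288+(1−p*)·46.7027)/1.11=96.3171; Δ=(137.9288−46.7027)/(233.5388−142.3127)=1.0000; B=V−Δ·S=-86.1351
Node (2,0) S=52.9308: V=(p*·18.3837+(1−p*)·44.8491)/1.11=24.6684; Δ=(18.3837−44.8491)/(67.7514−41.2860)=-1.0000; B=V−Δ·S=77.5992
Node (2,1) S=86.8608: V=(p*·30.4917+(1−p*)·18.3837)/1.11=23.7612; Δ=(30.4917−18.3837)/(111.1818−67.7514)=0.2788; B=V−Δ·S=-0.4547
Node (2,2) S=142.5408: V=(p*·96.3171+(1−p*)·30.4917)/1.11=66.6094; Δ=(96.3171−30.4917)/(182.4522−111.1818)=0.9236; B=V−Δ·S=-65.0414
Node (1,0) S=67.8600: V=(p*·23.7612+(1−p*)·24.6684)/1.11=21.6844; Δ=(23.7612−24.6684)/(86.8608−52.9308)=-0.0267; B=V−Δ·S=23.4988
Node (1,1) S=111.3600: V=(p*·66.6094+(1−p*)·23.7612)/1.11=46.8838; Δ=(66.6094−23.7612)/(142.5408−86.8608)=0.7695; B=V−Δ·S=-38.8125
Node (0,0) S=87.0000: V=(p*·46.8838+(1−p*)·21.6844)/1.11=34.5189; Δ=(46.8838−21.6844)/(111.3600−67.8600)=0.5793; B=V−Δ·S=-15.8799
Verification: the root portfolio costs Δ(0,0)·S0 + B(0,0) = 34.5189, matching V0.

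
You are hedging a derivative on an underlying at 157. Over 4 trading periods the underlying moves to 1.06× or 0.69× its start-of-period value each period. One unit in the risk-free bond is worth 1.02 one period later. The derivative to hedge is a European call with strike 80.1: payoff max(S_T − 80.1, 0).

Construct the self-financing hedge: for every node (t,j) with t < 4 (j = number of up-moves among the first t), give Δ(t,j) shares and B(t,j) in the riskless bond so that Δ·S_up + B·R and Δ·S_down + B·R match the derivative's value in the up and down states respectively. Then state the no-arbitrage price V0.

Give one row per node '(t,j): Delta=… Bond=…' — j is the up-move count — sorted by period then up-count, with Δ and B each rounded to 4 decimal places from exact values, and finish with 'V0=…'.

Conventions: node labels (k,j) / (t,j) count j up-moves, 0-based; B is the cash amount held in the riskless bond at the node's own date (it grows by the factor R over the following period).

(0,0): Delta=0.9867 Bond=-71.8018
(1,0): Delta=0.8771 Bond=-61.3592
(1,1): Delta=0.9954 Bond=-74.6777
(2,0): Delta=0.1229 Bond=-6.2133
(2,1): Delta=0.9366 Bond=-69.4195
(2,2): Delta=1.0000 Bond=-76.9896
(3,0): Delta=0.0000 Bond=0.0000
(3,1): Delta=0.1326 Bond=-7.1057
(3,2): Delta=1.0000 Bond=-78.5294
(3,3): Delta=1.0000 Bond=-78.5294
V0=83.1115

Arbitrage-free pricing uses the up-move probability p* = (R−d)/(u−d) = 0.8919, discounting each step at R = 1.02.
At maturity the claim pays: V(4,0)=0.0000, V(4,1)=0.0000, V(4,2)=3.8865, V(4,3)=48.9228, V(4,4)=118.1089
  t=3,j=0: stock 51.5759 → up 54.6705 (V=0.0000), down 35.5874 (V=0.0000). Price 0.0000; hedge Δ=0.0000, bond B=0.0000.
  t=3,j=1: stock 79.2326 → up 83.9865 (V=3.8865), down 54.6705 (V=0.0000). Price 3.3984; hedge Δ=0.1326, bond B=-7.1057.
  t=3,j=2: stock 121.7196 → up 129.0228 (V=48.9228), down 83.9865 (V=3.8865). Price 43.1902; hedge Δ=1.0000, bond B=-78.5294.
  t=3,j=3: stock 186.9895 → up 198.2089 (V=118.1089), down 129.0228 (V=48.9228). Price 108.4601; hedge Δ=1.0000, bond B=-78.5294.
  t=2,j=0: stock 74.7477 → up 79.2326 (V=3.3984), down 51.5759 (V=0.0000). Price 2.9716; hedge Δ=0.1229, bond B=-6.2133.
  t=2,j=1: stock 114.8298 → up 121.7196 (V=43.1902), down 79.2326 (V=3.3984). Price 38.1258; hedge Δ=0.9366, bond B=-69.4195.
  t=2,j=2: stock 176.4052 → up 186.9895 (V=108.4601), down 121.7196 (V=43.1902). Price 99.4156; hedge Δ=1.0000, bond B=-76.9896.
  t=1,j=0: stock 108.3300 → up 114.8298 (V=38.1258), down 74.7477 (V=2.9716). Price 33.6523; hedge Δ=0.8771, bond B=-61.3592.
  t=1,j=1: stock 166.4200 → up 176.4052 (V=99.4156), down 114.8298 (V=38.1258). Price 90.9703; hedge Δ=0.9954, bond B=-74.6777.
  t=0,j=0: stock 157.0000 → up 166.4200 (V=90.9703), down 108.3300 (V=33.6523). Price 83.1115; hedge Δ=0.9867, bond B=-71.8018.
Verification: the root portfolio costs Δ(0,0)·S0 + B(0,0) = 83.1115, matching V0.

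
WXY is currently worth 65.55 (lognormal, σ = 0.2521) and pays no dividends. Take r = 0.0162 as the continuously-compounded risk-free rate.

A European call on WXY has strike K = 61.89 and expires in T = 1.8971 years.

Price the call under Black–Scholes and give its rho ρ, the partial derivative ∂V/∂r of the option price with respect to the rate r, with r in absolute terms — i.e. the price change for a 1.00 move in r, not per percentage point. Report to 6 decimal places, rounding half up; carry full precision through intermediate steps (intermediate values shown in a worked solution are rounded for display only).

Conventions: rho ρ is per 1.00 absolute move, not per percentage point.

σ√T = 0.2521·√1.8971 = 0.347231
d₁ = (ln(S/K) + (r+σ²/2)T) / (σ√T) = (ln(65.55/61.89) + (0.0162+0.2521²/2)·1.8971) / 0.347231 = (0.057455 + 0.091018) / 0.347231 = 0.427590
d₂ = d₁ − σ√T = 0.427590 − 0.347231 = 0.080359
e^{−rT} = 0.969734
N(d₁) = 0.665525,  N(d₂) = 0.532024
Call price V = S·N(d₁) − K·e^{−rT}·N(d₂) = 43.625164 − 31.930419 = 11.694745
ρ = K·T·e^{−rT}·N(d₂) = 60.575197

price = 11.694745
ρ = 60.575197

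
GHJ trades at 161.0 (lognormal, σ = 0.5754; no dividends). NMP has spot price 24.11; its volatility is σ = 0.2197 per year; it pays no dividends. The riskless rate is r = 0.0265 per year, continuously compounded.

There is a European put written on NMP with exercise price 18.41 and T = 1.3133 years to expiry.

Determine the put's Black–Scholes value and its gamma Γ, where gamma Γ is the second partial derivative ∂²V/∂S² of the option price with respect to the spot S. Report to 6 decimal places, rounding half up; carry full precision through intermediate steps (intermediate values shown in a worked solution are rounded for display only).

price = 0.285241
Γ = 0.026943

σ√T = 0.2197·√1.3133 = 0.251775
d₁ = (ln(S/K) + (r+σ²/2)T) / (σ√T) = (ln(24.11/18.41) + (0.0265+0.2197²/2)·1.3133) / 0.251775 = (0.269733 + 0.066498) / 0.251775 = 1.335442
d₂ = d₁ − σ√T = 1.335442 − 0.251775 = 1.083667
e^{−rT} = 0.965796
N(−d₁) = 0.090866,  N(−d₂) = 0.139256
Put price V = K·e^{−rT}·N(−d₂) − S·N(−d₁) = 2.476019 − 2.190777 = 0.285241
φ(d₁) = (1/√(2π))·e^{−d₁²/2} = 0.163549
Γ = φ(d₁) / (S·σ·√T) = 0.026943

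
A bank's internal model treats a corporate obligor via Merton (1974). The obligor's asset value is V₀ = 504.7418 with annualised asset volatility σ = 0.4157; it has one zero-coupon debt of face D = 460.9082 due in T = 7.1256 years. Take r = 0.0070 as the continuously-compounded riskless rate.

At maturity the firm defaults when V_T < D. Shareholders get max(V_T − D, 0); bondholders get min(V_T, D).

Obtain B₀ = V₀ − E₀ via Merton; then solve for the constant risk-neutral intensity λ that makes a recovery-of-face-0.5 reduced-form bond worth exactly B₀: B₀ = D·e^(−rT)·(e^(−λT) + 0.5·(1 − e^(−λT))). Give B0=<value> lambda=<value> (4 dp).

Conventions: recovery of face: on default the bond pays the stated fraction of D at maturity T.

With assets at 504.7418 and a single debt payment of 460.9082 at 7.1256 years:
d₁ = [ln(V₀/D) + (r + σ²/2)T] / (σ√T)
   = [ln(504.7418/460.9082) + (0.0070 + 0.5·0.4157²)·7.1256] / (0.4157·√7.1256)
   = [0.090848 + 0.665554] / 1.109662 = 0.681651
d₂ = d₁ − σ√T = 0.681651 − 1.109662 = -0.428011
N(d₁) = 0.752270,  N(d₂) = 0.334322,  e^(−rT) = 0.951344
E₀ = V₀·N(d₁) − D·e^(−rT)·N(d₂)
   = 504.7418·0.752270 − 460.9082·0.951344·0.334322 = 233.108092
B₀ = V₀ − E₀ = 504.7418 − 233.108092 = 271.633708
e^(−λT) = (B₀·e^(rT)/D − 0.5)/(1 − 0.5) = (271.6337·1.051144/460.9082 − 0.5)/0.5 = 0.23897194
λ = −ln(0.23897194)/7.1256 = 0.200883

B0=271.6337 lambda=0.2009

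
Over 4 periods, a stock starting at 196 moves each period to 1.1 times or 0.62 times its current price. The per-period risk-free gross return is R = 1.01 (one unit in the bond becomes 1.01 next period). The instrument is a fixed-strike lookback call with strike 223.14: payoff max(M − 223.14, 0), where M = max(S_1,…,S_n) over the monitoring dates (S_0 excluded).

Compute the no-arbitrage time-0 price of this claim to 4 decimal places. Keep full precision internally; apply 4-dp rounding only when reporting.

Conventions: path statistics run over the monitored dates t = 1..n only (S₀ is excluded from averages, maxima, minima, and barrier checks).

price = 32.0441

Risk-neutral up-probability p* = (R−d)/(u−d) = (1.01−0.62)/(1.1−0.62) = 0.8125; the claim prices as the p*-weighted sum of path payoffs discounted by R^4.
Enumerate all 2^4 = 16 price paths (U = up ×1.1, D = down ×0.62); each path with k up-moves has probability p*^k·(1−p*)^(4−k).
DDDD: M=121.5200, payoff=0.0000, prob=0.001236
UDDD: M=215.6000, payoff=0.0000, prob=0.005356
DUDD: M=133.6720, payoff=0.0000, prob=0.005356
UUDD: M=237.1600, payoff=14.0200, prob=0.023209
DDUD: M=121.5200, payoff=0.0000, prob=0.005356
UDUD: M=215.6000, payoff=0.0000, prob=0.023209
DUUD: M=147.0392, payoff=0.0000, prob=0.023209
UUUD: M=260.8760, payoff=37.7360, prob=0.100571
DDDU: M=121.5200, payoff=0.0000, prob=0.005356
UDDU: M=215.6000, payoff=0.0000, prob=0.023209
DUDU: M=133.6720, payoff=0.0000, prob=0.023209
UUDU: M=237.1600, payoff=14.0200, prob=0.100571
DDUU: M=121.5200, payoff=0.0000, prob=0.023209
UDUU: M=215.6000, payoff=0.0000, prob=0.100571
DUUU: M=161.7431, payoff=0.0000, prob=0.100571
UUUU: M=286.9636, payoff=63.8236, prob=0.435806
Price = Σ prob·payoff / R^4 = 33.345246 / 1.040604 = 32.0441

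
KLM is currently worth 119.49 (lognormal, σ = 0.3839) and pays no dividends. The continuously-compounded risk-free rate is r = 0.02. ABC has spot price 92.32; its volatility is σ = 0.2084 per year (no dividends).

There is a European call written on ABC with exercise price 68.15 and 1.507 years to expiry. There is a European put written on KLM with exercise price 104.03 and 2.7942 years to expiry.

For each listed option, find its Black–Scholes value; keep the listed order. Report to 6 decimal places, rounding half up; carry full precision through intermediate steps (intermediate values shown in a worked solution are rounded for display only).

[ABC call K=68.15]
σ√T = 0.2084·√1.507 = 0.255832
d₁ = (ln(S/K) + (r+σ²/2)T) / (σ√T) = (ln(92.32/68.15) + (0.02+0.2084²/2)·1.507) / 0.255832 = (0.303550 + 0.062865) / 0.255832 = 1.432249
d₂ = d₁ − σ√T = 1.432249 − 0.255832 = 1.176417
e^{−rT} = 0.970310
N(d₁) = 0.923964,  N(d₂) = 0.880286
price = S·N(d₁) − K·e^{−rT}·N(d₂) = 85.300324 − 58.210313 = 27.090011
[KLM put K=104.03]
σ√T = 0.3839·√2.7942 = 0.641722
d₁ = (ln(S/K) + (r+σ²/2)T) / (σ√T) = (ln(119.49/104.03) + (0.02+0.3839²/2)·2.7942) / 0.641722 = (0.138553 + 0.261787) / 0.641722 = 0.623854
d₂ = d₁ − σ√T = 0.623854 − 0.641722 = -0.017868
e^{−rT} = 0.945649
N(−d₁) = 0.266362,  N(−d₂) = 0.507128
price = K·e^{−rT}·N(−d₂) − S·N(−d₁) = 49.889129 − 31.827558 = 18.061571

price(ABC call K=68.15) = 27.090011
price(KLM put K=104.03) = 18.061571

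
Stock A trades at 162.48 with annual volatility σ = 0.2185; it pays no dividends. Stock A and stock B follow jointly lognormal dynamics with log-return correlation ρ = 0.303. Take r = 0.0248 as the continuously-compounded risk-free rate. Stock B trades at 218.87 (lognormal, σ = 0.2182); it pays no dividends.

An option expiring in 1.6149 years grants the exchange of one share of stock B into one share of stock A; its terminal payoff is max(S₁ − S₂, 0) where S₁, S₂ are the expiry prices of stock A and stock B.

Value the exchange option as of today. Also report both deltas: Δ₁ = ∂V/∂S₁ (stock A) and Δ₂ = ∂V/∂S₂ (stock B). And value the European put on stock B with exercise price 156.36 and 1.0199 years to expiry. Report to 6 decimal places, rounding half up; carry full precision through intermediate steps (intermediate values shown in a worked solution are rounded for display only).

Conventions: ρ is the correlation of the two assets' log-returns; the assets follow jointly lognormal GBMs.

σ_eff = √(σ₁² + σ₂² − 2ρσ₁σ₂) = √(0.2185² + 0.2182² − 2·0.303·0.2185·0.2182) = 0.257801
d₁ = (ln(S₁/S₂) + (q₂ − q₁ + σ_eff²/2)T) / (σ_eff√T) = (ln(162.48/218.87) + (0.0 − 0.0 + 0.033231)·1.6149) / 0.327610 = -0.745577
d₂ = d₁ − σ_eff√T = -0.745577 − 0.327610 = -1.073187
N(d₁) = 0.227961,  N(d₂) = 0.141594
V = S₁·e^{−q₁T}·N(d₁) − S₂·e^{−q₂T}·N(d₂) = 37.039178 − 30.990572 = 6.048606
Δ₁ = e^{−q₁T}·N(d₁) = 0.227961;  Δ₂ = −e^{−q₂T}·N(d₂) = -0.141594
[vanilla: stock B put K=156.36]
σ√T = 0.2182·√1.0199 = 0.220360
d₁ = (ln(S/K) + (r+σ²/2)T) / (σ√T) = (ln(218.87/156.36) + (0.0248+0.2182²/2)·1.0199) / 0.220360 = (0.336317 + 0.049573) / 0.220360 = 1.751176
d₂ = d₁ − σ√T = 1.751176 − 0.220360 = 1.530815
e^{−rT} = 0.975024
N(−d₁) = 0.039958,  N(−d₂) = 0.062908
price = K·e^{−rT}·N(−d₂) − S·N(−d₁) = 9.590547 − 8.745568 = 0.844979

exchange price = 6.048606
Δ1 = 0.227961
Δ2 = -0.141594
price(stock B put K=156.36) = 0.844979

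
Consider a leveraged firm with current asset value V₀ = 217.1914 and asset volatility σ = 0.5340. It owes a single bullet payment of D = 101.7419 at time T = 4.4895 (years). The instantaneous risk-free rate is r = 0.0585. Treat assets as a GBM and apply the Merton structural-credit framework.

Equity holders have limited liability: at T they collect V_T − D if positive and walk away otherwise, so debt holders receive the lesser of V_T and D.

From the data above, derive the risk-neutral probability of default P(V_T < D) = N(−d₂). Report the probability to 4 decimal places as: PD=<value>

Work the structural quantities from V₀ = 217.1914 against face 101.7419:
d₁ = [ln(V₀/D) + (r + σ²/2)T] / (σ√T)
   = [ln(217.1914/101.7419) + (0.0585 + 0.5·0.5340²)·4.4895] / (0.5340·√4.4895)
   = [0.758340 + 0.902740] / 1.131463 = 1.468081
d₂ = d₁ − σ√T = 1.468081 − 1.131463 = 0.336619
risk-neutral PD = N(−d₂) = N(-0.336619) = 0.368202

PD=0.3682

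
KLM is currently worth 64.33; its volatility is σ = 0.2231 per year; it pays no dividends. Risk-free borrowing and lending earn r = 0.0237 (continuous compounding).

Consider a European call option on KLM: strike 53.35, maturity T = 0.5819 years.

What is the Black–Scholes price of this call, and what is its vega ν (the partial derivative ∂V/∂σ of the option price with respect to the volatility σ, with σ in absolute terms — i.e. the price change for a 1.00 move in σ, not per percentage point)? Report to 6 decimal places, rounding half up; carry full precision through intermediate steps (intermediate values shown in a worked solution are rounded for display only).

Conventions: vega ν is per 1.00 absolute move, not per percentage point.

price = 12.287121
ν = 8.786437

σ√T = 0.2231·√0.5819 = 0.170186
d₁ = (ln(S/K) + (r+σ²/2)T) / (σ√T) = (ln(64.33/53.35) + (0.0237+0.2231²/2)·0.5819) / 0.170186 = (0.187152 + 0.028273) / 0.170186 = 1.265820
d₂ = d₁ − σ√T = 1.265820 − 0.170186 = 1.095634
e^{−rT} = 0.986304
N(d₁) = 0.897211,  N(d₂) = 0.863380
Call price V = S·N(d₁) − K·e^{−rT}·N(d₂) = 57.717596 − 45.430475 = 12.287121
φ(d₁) = (1/√(2π))·e^{−d₁²/2} = 0.179050
ν = S·φ(d₁)·√T = 8.786437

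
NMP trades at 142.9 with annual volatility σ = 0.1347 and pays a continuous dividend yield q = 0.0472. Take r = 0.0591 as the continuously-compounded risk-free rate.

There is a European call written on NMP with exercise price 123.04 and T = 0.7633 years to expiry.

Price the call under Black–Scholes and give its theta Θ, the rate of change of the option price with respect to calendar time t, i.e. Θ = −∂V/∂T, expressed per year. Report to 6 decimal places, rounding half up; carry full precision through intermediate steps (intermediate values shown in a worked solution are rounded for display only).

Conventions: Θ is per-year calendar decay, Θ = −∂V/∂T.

σ√T = 0.1347·√0.7633 = 0.117683
d₁ = (ln(S/K) + (r−q+σ²/2)T) / (σ√T) = (ln(142.9/123.04) + (0.0591−0.0472+0.1347²/2)·0.7633) / 0.117683 = (0.149636 + 0.016008) / 0.117683 = 1.407535
d₂ = d₁ − σ√T = 1.407535 − 0.117683 = 1.289852
e^{−rT} = 0.955891
e^{−qT} = 0.964614
N(d₁) = 0.920366,  N(d₂) = 0.901449
Call price V = S·e^{−qT}·N(d₁) − K·e^{−rT}·N(d₂) = 126.866210 − 106.021999 = 20.844211
φ(d₁) = (1/√(2π))·e^{−d₁²/2} = 0.148152
Θ = −S·e^{−qT}·φ(d₁)·σ/(2√T) + q·S·e^{−qT}·N(d₁) − r·K·e^{−rT}·N(d₂) = −1.574284 + 5.988085 − 6.265900 = -1.852099

price = 20.844211
Θ = -1.852099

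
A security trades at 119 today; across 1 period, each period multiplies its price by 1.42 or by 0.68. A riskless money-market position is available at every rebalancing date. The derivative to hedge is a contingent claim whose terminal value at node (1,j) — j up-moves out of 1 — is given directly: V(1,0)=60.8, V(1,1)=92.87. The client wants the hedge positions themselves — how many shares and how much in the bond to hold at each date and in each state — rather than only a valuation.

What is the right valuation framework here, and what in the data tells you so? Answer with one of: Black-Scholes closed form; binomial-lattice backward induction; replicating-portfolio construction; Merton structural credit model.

Key observation: the deliverable is the dynamic trading strategy on the 1-step tree (spot 119, moves 1.42 and 0.68), so the valuation must go through the node-by-node replicating-portfolio solve.

framework: replicating-portfolio construction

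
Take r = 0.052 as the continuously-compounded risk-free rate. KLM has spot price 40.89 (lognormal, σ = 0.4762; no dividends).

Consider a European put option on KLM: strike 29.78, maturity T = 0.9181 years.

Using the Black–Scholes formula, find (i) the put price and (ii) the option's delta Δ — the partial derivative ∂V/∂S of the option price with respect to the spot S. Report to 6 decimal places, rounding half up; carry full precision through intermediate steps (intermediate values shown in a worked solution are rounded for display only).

σ√T = 0.4762·√0.9181 = 0.456283
d₁ = (ln(S/K) + (r+σ²/2)T) / (σ√T) = (ln(40.89/29.78) + (0.052+0.4762²/2)·0.9181) / 0.456283 = (0.317049 + 0.151838) / 0.456283 = 1.027623
d₂ = d₁ − σ√T = 1.027623 − 0.456283 = 0.571340
e^{−rT} = 0.953380
N(−d₁) = 0.152064,  N(−d₂) = 0.283885
Put price V = K·e^{−rT}·N(−d₂) − S·N(−d₁) = 8.059963 − 6.217884 = 1.842078
Δ = −N(−d₁) = -0.152064

price = 1.842078
Δ = -0.152064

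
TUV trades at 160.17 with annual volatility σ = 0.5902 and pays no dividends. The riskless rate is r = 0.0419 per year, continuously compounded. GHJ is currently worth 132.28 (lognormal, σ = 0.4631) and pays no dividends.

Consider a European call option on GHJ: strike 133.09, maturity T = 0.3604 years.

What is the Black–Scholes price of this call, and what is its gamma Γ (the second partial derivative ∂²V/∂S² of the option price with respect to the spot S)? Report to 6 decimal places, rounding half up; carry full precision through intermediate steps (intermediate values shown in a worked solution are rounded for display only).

price = 15.158701
Γ = 0.010690

σ√T = 0.4631·√0.3604 = 0.278014
d₁ = (ln(S/K) + (r+σ²/2)T) / (σ√T) = (ln(132.28/133.09) + (0.0419+0.4631²/2)·0.3604) / 0.278014 = (-0.006105 + 0.053747) / 0.278014 = 0.171365
d₂ = d₁ − σ√T = 0.171365 − 0.278014 = -0.106649
e^{−rT} = 0.985013
N(d₁) = 0.568032,  N(d₂) = 0.457534
Call price V = S·N(d₁) − K·e^{−rT}·N(d₂) = 75.139243 − 59.980543 = 15.158701
φ(d₁) = (1/√(2π))·e^{−d₁²/2} = 0.393127
Γ = φ(d₁) / (S·σ·√T) = 0.010690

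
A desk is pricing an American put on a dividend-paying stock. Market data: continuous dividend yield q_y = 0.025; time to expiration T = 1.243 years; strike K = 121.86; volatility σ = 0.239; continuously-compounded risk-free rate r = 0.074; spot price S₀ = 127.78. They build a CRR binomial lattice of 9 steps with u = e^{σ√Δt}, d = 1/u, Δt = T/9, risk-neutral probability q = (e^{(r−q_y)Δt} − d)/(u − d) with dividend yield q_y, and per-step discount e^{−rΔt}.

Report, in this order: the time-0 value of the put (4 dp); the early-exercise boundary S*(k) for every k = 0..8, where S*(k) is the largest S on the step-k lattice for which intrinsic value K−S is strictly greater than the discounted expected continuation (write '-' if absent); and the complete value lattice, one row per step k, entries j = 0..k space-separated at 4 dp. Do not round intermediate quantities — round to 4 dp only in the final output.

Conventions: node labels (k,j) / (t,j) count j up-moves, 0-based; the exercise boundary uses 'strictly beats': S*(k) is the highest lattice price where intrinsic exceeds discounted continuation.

price = 7.9180
boundary = - - - 97.8905 89.5708 97.8905 89.5708 97.8905 106.9829
tree:
7.9180
11.7990 4.4350
17.0912 7.0697 2.0518
23.9695 10.9793 3.5430 0.6939
32.2892 16.5283 5.9928 1.3155 0.1247
39.9019 23.9695 9.8772 2.4683 0.2603 0.0000
46.8675 32.2892 15.7413 4.5730 0.5432 0.0000 0.0000
53.2411 39.9019 23.9695 8.3363 1.1339 0.0000 0.0000 0.0000
59.0730 46.8675 32.2892 14.8771 2.3667 0.0000 0.0000 0.0000 0.0000
64.4093 53.2411 39.9019 23.9695 4.9400 0.0000 0.0000 0.0000 0.0000 0.0000

params: Δt=0.13811 u=1.09288 d=0.91501 q=0.51598 e^(-rΔt)=0.98983
t_9 payoffs: 64.4093 53.2411 39.9019 23.9695 4.9400 0.0000 0.0000 0.0000 0.0000 0.0000
t_8: node(8,0) S=62.7870 payoff=59.0730 vs cont=58.0503 → 59.0730 [stop]  node(8,1) S=74.9925 payoff=46.8675 vs cont=45.8869 → 46.8675 [stop]  node(8,2) S=89.5708 payoff=32.2892 vs cont=31.3589 → 32.2892 [stop]  node(8,3) S=106.9829 payoff=14.8771 vs cont=14.0067 → 14.8771 [stop]  node(8,4) S=127.7800 payoff=0.0000 vs cont=2.3667 → 2.3667 [wait]  node(8,5) S=152.6199 payoff=0.0000 vs cont=0.0000 → 0.0000 [wait]  node(8,6) S=182.2886 payoff=0.0000 vs cont=0.0000 → 0.0000 [wait]  node(8,7) S=217.7248 payoff=0.0000 vs cont=0.0000 → 0.0000 [wait]  node(8,8) S=260.0496 payoff=0.0000 vs cont=0.0000 → 0.0000 [wait]  ⇒ S*(8)=106.9829
t_7: node(7,0) S=68.6189 payoff=53.2411 vs cont=52.2385 → 53.2411 [stop]  node(7,1) S=81.9581 payoff=39.9019 vs cont=38.9453 → 39.9019 [stop]  node(7,2) S=97.8905 payoff=23.9695 vs cont=23.0679 → 23.9695 [stop]  node(7,3) S=116.9200 payoff=4.9400 vs cont=8.3363 → 8.3363 [wait]  node(7,4) S=139.6487 payoff=0.0000 vs cont=1.1339 → 1.1339 [wait]  node(7,5) S=166.7959 payoff=0.0000 vs cont=0.0000 → 0.0000 [wait]  node(7,6) S=199.2204 payoff=0.0000 vs cont=0.0000 → 0.0000 [wait]  node(7,7) S=237.9480 payoff=0.0000 vs cont=0.0000 → 0.0000 [wait]  ⇒ S*(7)=97.8905
t_6: node(6,0) S=74.9925 payoff=46.8675 vs cont=45.8869 → 46.8675 [stop]  node(6,1) S=89.5708 payoff=32.2892 vs cont=31.3589 → 32.2892 [stop]  node(6,2) S=106.9829 payoff=14.8771 vs cont=15.7413 → 15.7413 [wait]  node(6,3) S=127.7800 payoff=0.0000 vs cont=4.5730 → 4.5730 [wait]  node(6,4) S=152.6199 payoff=0.0000 vs cont=0.5432 → 0.5432 [wait]  node(6,5) S=182.2886 payoff=0.0000 vs cont=0.0000 → 0.0000 [wait]  node(6,6) S=217.7248 payoff=0.0000 vs cont=0.0000 → 0.0000 [wait]  ⇒ S*(6)=89.5708
t_5: node(5,0) S=81.9581 payoff=39.9019 vs cont=38.9453 → 39.9019 [stop]  node(5,1) S=97.8905 payoff=23.9695 vs cont=23.5093 → 23.9695 [stop]  node(5,2) S=116.9200 payoff=4.9400 vs cont=9.8772 → 9.8772 [wait]  node(5,3) S=139.6487 payoff=0.0000 vs cont=2.4683 → 2.4683 [wait]  node(5,4) S=166.7959 payoff=0.0000 vs cont=0.2603 → 0.2603 [wait]  node(5,5) S=199.2204 payoff=0.0000 vs cont=0.0000 → 0.0000 [wait]  ⇒ S*(5)=97.8905
t_4: node(4,0) S=89.5708 payoff=32.2892 vs cont=31.3589 → 32.2892 [stop]  node(4,1) S=106.9829 payoff=14.8771 vs cont=16.5283 → 16.5283 [wait]  node(4,2) S=127.7800 payoff=0.0000 vs cont=5.9928 → 5.9928 [wait]  node(4,3) S=152.6199 payoff=0.0000 vs cont=1.3155 → 1.3155 [wait]  node(4,4) S=182.2886 payoff=0.0000 vs cont=0.1247 → 0.1247 [wait]  ⇒ S*(4)=89.5708
t_3: node(3,0) S=97.8905 payoff=23.9695 vs cont=23.9112 → 23.9695 [stop]  node(3,1) S=116.9200 payoff=4.9400 vs cont=10.9793 → 10.9793 [wait]  node(3,2) S=139.6487 payoff=0.0000 vs cont=3.5430 → 3.5430 [wait]  node(3,3) S=166.7959 payoff=0.0000 vs cont=0.6939 → 0.6939 [wait]  ⇒ S*(3)=97.8905
t_2: node(2,0) S=106.9829 payoff=14.8771 vs cont=17.0912 → 17.0912 [wait]  node(2,1) S=127.7800 payoff=0.0000 vs cont=7.0697 → 7.0697 [wait]  node(2,2) S=152.6199 payoff=0.0000 vs cont=2.0518 → 2.0518 [wait]  ⇒ S*(2)=-
t_1: node(1,0) S=116.9200 payoff=4.9400 vs cont=11.7990 → 11.7990 [wait]  node(1,1) S=139.6487 payoff=0.0000 vs cont=4.4350 → 4.4350 [wait]  ⇒ S*(1)=-
t_0: node(0,0) S=127.7800 payoff=0.0000 vs cont=7.9180 → 7.9180 [wait]  ⇒ S*(0)=-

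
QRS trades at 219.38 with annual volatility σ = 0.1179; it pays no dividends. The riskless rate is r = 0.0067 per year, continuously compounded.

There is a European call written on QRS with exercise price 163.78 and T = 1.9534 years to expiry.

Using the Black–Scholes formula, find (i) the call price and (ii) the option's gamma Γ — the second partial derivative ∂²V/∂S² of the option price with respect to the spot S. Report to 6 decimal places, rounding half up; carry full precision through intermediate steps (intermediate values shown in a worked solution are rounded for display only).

σ√T = 0.1179·√1.9534 = 0.164782
d₁ = (ln(S/K) + (r+σ²/2)T) / (σ√T) = (ln(219.38/163.78) + (0.0067+0.1179²/2)·1.9534) / 0.164782 = (0.292281 + 0.026664) / 0.164782 = 1.935563
d₂ = d₁ − σ√T = 1.935563 − 0.164782 = 1.770781
e^{−rT} = 0.986997
N(d₁) = 0.973539,  N(d₂) = 0.961701
Call price V = S·N(d₁) − K·e^{−rT}·N(d₂) = 213.575066 − 155.459468 = 58.115597
φ(d₁) = (1/√(2π))·e^{−d₁²/2} = 0.061290
Γ = φ(d₁) / (S·σ·√T) = 0.001695

price = 58.115597
Γ = 0.001695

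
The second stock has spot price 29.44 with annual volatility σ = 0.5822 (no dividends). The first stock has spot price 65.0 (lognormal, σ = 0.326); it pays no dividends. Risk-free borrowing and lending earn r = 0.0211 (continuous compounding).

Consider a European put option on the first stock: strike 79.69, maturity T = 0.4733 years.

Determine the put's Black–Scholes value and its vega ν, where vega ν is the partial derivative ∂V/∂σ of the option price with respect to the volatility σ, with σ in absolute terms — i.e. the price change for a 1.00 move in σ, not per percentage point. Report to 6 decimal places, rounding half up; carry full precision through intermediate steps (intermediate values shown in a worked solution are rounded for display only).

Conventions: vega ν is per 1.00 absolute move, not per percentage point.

price = 15.613926
ν = 13.447685

σ√T = 0.326·√0.4733 = 0.224278
d₁ = (ln(S/K) + (r+σ²/2)T) / (σ√T) = (ln(65.0/79.69) + (0.0211+0.326²/2)·0.4733) / 0.224278 = (-0.203757 + 0.035137) / 0.224278 = -0.751836
d₂ = d₁ − σ√T = -0.751836 − 0.224278 = -0.976114
e^{−rT} = 0.990063
N(−d₁) = 0.773925,  N(−d₂) = 0.835496
Put price V = K·e^{−rT}·N(−d₂) − S·N(−d₁) = 65.919065 − 50.305138 = 15.613926
φ(d₁) = (1/√(2π))·e^{−d₁²/2} = 0.300723
ν = S·φ(d₁)·√T = 13.447685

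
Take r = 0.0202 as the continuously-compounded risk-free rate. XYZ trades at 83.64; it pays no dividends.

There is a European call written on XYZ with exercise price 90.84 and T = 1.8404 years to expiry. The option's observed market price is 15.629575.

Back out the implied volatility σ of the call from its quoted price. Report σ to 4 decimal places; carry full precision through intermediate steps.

At σ = 0.3822 the Black–Scholes value reproduces the quote:
σ√T = 0.3822·√1.8404 = 0.518498
d₁ = (ln(S/K) + (r+σ²/2)T) / (σ√T) = (ln(83.64/90.84) + (0.0202+0.3822²/2)·1.8404) / 0.518498 = (-0.082578 + 0.171596) / 0.518498 = 0.171685
d₂ = d₁ − σ√T = 0.171685 − 0.518498 = -0.346813
e^{−rT} = 0.963506
N(d₁) = 0.568157,  N(d₂) = 0.364366
V = S·N(d₁) − K·e^{−rT}·N(d₂) = 47.520678 − 31.891103 = 15.629575 (the observed quote) — the price is monotone increasing in volatility, hence this σ is the only solution

sigma = 0.3822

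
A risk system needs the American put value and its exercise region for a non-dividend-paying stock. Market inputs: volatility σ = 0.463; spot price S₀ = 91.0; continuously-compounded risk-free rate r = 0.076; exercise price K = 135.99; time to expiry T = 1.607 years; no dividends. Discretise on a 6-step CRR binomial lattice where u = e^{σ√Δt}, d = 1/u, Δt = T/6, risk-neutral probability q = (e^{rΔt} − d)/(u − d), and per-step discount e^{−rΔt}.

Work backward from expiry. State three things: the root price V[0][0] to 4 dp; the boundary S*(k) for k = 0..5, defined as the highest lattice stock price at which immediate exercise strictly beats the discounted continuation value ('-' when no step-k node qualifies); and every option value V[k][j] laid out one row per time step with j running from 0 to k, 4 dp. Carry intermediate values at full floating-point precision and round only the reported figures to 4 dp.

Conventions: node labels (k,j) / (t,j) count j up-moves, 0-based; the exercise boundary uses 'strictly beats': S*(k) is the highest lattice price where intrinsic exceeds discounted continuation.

price = 47.4732
boundary = - 71.6107 56.3527 71.6107 91.0000 71.6107
tree:
47.4732
64.3793 31.3903
79.6373 45.9928 17.0893
91.6443 64.3793 28.2616 5.8527
101.0930 79.6373 44.9900 11.5508 0.0000
108.5285 91.6443 64.3793 22.7963 0.0000 0.0000
114.3797 101.0930 79.6373 44.9900 0.0000 0.0000 0.0000

Δt=0.26783  u=1.27076  d=0.78693  q=0.48288  discount=0.97985
step 6 (expiry): payoffs max(K−S,0) = 114.3797 101.0930 79.6373 44.9900 0.0000 0.0000 0.0000
step 5: (k=5,j=0): S=27.4615, K−S=108.5285, hold=105.7883 ⇒ V=108.5285 exercise | (k=5,j=1): S=44.3457, K−S=91.6443, hold=88.9042 ⇒ V=91.6443 exercise | (k=5,j=2): S=71.6107, K−S=64.3793, hold=61.6391 ⇒ V=64.3793 exercise | (k=5,j=3): S=115.6391, K−S=20.3509, hold=22.7963 ⇒ V=22.7963 continue | (k=5,j=4): S=186.7374, K−S=0.0000, hold=0.0000 ⇒ V=0.0000 continue | (k=5,j=5): S=301.5490, K−S=0.0000, hold=0.0000 ⇒ V=0.0000 continue  boundary S*=71.6107
step 4: (k=4,j=0): S=34.8970, K−S=101.0930, hold=98.3529 ⇒ V=101.0930 exercise | (k=4,j=1): S=56.3527, K−S=79.6373, hold=76.8972 ⇒ V=79.6373 exercise | (k=4,j=2): S=91.0000, K−S=44.9900, hold=43.4069 ⇒ V=44.9900 exercise | (k=4,j=3): S=146.9495, K−S=0.0000, hold=11.5508 ⇒ V=11.5508 continue | (k=4,j=4): S=237.2983, K−S=0.0000, hold=0.0000 ⇒ V=0.0000 continue  boundary S*=91.0000
step 3: (k=3,j=0): S=44.3457, K−S=91.6443, hold=88.9042 ⇒ V=91.6443 exercise | (k=3,j=1): S=71.6107, K−S=64.3793, hold=61.6391 ⇒ V=64.3793 exercise | (k=3,j=2): S=115.6391, K−S=20.3509, hold=28.2616 ⇒ V=28.2616 continue | (k=3,j=3): S=186.7374, K−S=0.0000, hold=5.8527 ⇒ V=5.8527 continue  boundary S*=71.6107
step 2: (k=2,j=0): S=56.3527, K−S=79.6373, hold=76.8972 ⇒ V=79.6373 exercise | (k=2,j=1): S=91.0000, K−S=44.9900, hold=45.9928 ⇒ V=45.9928 continue | (k=2,j=2): S=146.9495, K−S=0.0000, hold=17.0893 ⇒ V=17.0893 continue  boundary S*=56.3527
step 1: (k=1,j=0): S=71.6107, K−S=64.3793, hold=62.1136 ⇒ V=64.3793 exercise | (k=1,j=1): S=115.6391, K−S=20.3509, hold=31.3903 ⇒ V=31.3903 continue  boundary S*=71.6107
step 0: (k=0,j=0): S=91.0000, K−S=44.9900, hold=47.4732 ⇒ V=47.4732 continue  boundary S*=-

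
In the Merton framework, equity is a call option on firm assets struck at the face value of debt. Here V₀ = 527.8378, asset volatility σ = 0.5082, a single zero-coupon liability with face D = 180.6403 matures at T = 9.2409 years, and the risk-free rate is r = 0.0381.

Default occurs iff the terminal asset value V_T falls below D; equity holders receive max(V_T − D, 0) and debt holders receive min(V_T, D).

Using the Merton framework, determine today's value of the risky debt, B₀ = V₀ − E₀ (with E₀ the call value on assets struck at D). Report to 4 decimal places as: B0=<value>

Work the structural quantities from V₀ = 527.8378 against face 180.6403:
d₁ = [ln(V₀/D) + (r + σ²/2)T] / (σ√T)
   = [ln(527.8378/180.6403) + (0.0381 + 0.5·0.5082²)·9.2409] / (0.5082·√9.2409)
   = [1.072281 + 1.545389] / 1.544869 = 1.694428
d₂ = d₁ − σ√T = 1.694428 − 1.544869 = 0.149559
N(d₁) = 0.954908,  N(d₂) = 0.559444,  e^(−rT) = 0.703225
E₀ = V₀·N(d₁) − D·e^(−rT)·N(d₂)
   = 527.8378·0.954908 − 180.6403·0.703225·0.559444 = 432.969991
B₀ = V₀ − E₀ = 527.8378 − 432.969991 = 94.867809

B0=94.8678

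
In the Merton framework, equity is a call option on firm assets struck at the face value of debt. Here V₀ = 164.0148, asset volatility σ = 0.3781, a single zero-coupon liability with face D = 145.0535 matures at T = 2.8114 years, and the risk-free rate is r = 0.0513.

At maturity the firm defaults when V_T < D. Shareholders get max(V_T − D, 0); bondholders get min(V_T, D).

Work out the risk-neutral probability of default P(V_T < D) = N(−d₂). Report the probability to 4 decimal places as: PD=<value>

Work the structural quantities from V₀ = 164.0148 against face 145.0535:
d₁ = [ln(V₀/D) + (r + σ²/2)T] / (σ√T)
   = [ln(164.0148/145.0535) + (0.0513 + 0.5·0.3781²)·2.8114] / (0.3781·√2.8114)
   = [0.122854 + 0.345183] / 0.633969 = 0.738265
d₂ = d₁ − σ√T = 0.738265 − 0.633969 = 0.104296
risk-neutral PD = N(−d₂) = N(-0.104296) = 0.458467

PD=0.4585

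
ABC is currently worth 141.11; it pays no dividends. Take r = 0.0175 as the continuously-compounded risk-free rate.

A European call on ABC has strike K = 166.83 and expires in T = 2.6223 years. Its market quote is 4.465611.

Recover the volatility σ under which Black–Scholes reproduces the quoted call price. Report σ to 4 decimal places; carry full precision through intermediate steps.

sigma = 0.1170

At σ = 0.1170 the Black–Scholes value reproduces the quote:
σ√T = 0.117·√2.6223 = 0.189464
d₁ = (ln(S/K) + (r+σ²/2)T) / (σ√T) = (ln(141.11/166.83) + (0.0175+0.117²/2)·2.6223) / 0.189464 = (-0.167436 + 0.063839) / 0.189464 = -0.546790
d₂ = d₁ − σ√T = -0.546790 − 0.189464 = -0.736254
e^{−rT} = 0.955147
N(d₁) = 0.292262,  N(d₂) = 0.230788
V = S·N(d₁) − K·e^{−rT}·N(d₂) = 41.241043 − 36.775432 = 4.465611 (the quoted price), and the Black–Scholes price is strictly increasing in σ, so σ is unique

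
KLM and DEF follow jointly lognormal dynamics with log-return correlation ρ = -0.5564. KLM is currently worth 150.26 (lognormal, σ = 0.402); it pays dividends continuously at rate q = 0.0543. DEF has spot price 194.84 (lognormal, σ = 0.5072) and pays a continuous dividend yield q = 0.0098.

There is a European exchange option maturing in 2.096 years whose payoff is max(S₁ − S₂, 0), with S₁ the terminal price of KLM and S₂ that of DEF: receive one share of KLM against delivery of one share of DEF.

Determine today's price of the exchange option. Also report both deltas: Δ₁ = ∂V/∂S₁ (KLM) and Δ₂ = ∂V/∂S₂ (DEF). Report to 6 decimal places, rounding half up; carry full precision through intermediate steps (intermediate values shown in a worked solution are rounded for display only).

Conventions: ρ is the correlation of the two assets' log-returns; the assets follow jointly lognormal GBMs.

exchange price = 45.850812
Δ1 = 0.543998
Δ2 = -0.184204

σ_eff = √(σ₁² + σ₂² − 2ρσ₁σ₂) = √(0.402² + 0.5072² − 2·-0.5564·0.402·0.5072) = 0.803585
d₁ = (ln(S₁/S₂) + (q₂ − q₁ + σ_eff²/2)T) / (σ_eff√T) = (ln(150.26/194.84) + (0.0098 − 0.0543 + 0.322875)·2.096) / 1.163396 = 0.278204
d₂ = d₁ − σ_eff√T = 0.278204 − 1.163396 = -0.885192
N(d₁) = 0.609572,  N(d₂) = 0.188027
V = S₁·e^{−q₁T}·N(d₁) − S₂·e^{−q₂T}·N(d₂) = 81.741067 − 35.890255 = 45.850812
Key observation: r never enters — measured in units of DEF, the claim is a call on S₁/S₂ struck at 1, so only the dividend yields and σ_eff matter.
Δ₁ = e^{−q₁T}·N(d₁) = 0.543998;  Δ₂ = −e^{−q₂T}·N(d₂) = -0.184204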